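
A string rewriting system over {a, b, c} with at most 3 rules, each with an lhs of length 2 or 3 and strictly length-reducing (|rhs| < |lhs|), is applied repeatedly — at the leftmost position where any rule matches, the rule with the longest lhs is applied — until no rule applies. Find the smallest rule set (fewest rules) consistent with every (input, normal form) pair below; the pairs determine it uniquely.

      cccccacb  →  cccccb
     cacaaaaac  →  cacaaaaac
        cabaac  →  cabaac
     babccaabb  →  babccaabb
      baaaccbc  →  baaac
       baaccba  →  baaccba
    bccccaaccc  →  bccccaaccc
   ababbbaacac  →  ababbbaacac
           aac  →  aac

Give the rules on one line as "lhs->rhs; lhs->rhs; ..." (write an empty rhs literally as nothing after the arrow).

  | cccccacb => cccccb
  | cacaaaaac
  | cabaac
  | babccaabb

acb->b; cbc->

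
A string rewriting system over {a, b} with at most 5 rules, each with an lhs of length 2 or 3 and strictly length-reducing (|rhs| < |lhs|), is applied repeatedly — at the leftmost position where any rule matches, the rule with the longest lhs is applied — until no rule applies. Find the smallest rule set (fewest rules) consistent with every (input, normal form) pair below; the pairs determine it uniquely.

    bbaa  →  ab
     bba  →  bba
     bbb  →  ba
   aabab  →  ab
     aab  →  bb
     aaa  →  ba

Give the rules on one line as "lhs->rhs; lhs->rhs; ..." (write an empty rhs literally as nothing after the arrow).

  | bbaa => bab => ab
  | bba
  | bbb => ba
  | aabab => bbab => bab => ab

aa->b; baa->ab; bab->ab; bbb->ba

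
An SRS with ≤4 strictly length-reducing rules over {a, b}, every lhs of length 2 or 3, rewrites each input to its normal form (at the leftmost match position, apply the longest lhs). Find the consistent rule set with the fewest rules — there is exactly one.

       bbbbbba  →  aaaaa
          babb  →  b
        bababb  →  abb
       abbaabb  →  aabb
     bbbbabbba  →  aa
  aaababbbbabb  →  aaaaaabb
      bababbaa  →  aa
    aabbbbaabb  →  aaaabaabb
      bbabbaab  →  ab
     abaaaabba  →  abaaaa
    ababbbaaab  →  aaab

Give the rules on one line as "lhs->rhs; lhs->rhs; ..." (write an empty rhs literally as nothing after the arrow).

bab->; bba->; bbb->aa

  | bbbbbba => aabbba => aaaaa
  | babb => b
  | bababb => abb
  | abbaabb => aabb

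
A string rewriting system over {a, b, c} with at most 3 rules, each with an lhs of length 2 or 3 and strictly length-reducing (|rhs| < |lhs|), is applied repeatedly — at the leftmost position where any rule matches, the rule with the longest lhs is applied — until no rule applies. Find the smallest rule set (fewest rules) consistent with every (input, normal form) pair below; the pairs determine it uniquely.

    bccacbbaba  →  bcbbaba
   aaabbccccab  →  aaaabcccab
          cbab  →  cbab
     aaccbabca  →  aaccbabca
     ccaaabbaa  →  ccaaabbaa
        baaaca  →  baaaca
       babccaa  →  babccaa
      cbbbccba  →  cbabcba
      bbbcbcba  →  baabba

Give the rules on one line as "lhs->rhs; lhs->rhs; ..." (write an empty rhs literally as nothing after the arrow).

  | bccacbbaba => bcbbaba
  | aaabbccccab => aaaabcccab
  | cbab
  | aaccbabca

bbc->ab; cac->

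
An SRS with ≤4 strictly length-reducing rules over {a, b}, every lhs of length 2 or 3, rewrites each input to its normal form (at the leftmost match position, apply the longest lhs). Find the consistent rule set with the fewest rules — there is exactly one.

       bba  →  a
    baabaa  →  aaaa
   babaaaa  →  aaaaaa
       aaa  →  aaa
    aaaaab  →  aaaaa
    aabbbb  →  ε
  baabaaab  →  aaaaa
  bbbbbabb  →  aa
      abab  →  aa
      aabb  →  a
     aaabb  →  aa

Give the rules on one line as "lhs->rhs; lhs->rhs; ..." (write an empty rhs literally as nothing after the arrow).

  | bba => ba => a
  | baabaa => aabaa => aaaa
  | babaaaa => aaaaaa
  | aaa

ab->a; abb->; ba->a; bab->aa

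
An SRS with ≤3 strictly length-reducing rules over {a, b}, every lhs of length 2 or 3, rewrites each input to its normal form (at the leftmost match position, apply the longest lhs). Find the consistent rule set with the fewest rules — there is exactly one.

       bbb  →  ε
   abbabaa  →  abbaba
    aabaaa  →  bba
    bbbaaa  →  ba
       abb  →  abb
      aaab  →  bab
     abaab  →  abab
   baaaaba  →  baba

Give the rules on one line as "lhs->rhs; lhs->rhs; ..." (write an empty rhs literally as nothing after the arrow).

aa->b; baa->ba; bbb->

  | bbb => ε
  | abbabaa => abbaba
  | aabaaa => bbaaa => bbaa => bba
  | bbbaaa => aaa => ba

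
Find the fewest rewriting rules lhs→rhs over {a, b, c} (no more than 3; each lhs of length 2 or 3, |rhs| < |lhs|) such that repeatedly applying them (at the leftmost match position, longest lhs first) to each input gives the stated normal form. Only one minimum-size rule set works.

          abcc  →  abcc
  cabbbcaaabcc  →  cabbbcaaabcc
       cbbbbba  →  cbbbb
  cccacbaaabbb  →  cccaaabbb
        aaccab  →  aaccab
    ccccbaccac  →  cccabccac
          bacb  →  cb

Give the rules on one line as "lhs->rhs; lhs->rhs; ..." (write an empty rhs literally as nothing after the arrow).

ba->; cba->ab

  | abcc
  | cabbbcaaabcc
  | cbbbbba => cbbbb
  | cccacbaaabbb => cccaabaabbb => cccaaabbb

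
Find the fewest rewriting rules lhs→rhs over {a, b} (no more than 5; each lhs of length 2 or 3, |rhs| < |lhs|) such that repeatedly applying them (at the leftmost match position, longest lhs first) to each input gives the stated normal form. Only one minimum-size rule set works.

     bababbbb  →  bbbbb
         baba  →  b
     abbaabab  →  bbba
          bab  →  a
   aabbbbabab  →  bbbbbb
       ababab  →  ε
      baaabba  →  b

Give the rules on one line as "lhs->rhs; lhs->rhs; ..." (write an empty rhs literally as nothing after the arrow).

aa->b; ab->; abb->bb; bab->a

  | bababbbb => aabbbb => bbbbb
  | baba => aa => b
  | abbaabab => bbaabab => bbbbab => bbba
  | bab => a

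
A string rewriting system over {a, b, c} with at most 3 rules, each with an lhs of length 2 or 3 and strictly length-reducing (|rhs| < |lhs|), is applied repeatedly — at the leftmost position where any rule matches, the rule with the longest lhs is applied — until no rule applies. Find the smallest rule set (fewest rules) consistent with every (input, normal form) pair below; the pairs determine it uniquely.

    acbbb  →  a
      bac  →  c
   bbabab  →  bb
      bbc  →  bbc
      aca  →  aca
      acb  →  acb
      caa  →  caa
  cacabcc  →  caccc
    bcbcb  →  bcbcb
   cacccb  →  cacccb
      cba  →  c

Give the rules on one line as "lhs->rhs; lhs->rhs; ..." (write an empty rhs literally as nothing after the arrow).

  | acbbb => aab => a
  | bac => c
  | bbabab => bbab => bb
  | bbc

ab->; ba->; cbb->a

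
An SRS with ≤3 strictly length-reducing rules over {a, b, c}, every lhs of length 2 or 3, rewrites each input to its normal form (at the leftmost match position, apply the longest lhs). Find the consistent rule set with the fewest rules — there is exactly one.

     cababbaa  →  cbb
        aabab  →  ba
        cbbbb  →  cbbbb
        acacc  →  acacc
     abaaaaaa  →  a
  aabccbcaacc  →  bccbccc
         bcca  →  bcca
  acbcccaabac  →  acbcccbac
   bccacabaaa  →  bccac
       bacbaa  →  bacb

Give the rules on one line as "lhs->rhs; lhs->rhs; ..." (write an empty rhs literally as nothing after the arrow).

  | cababbaa => caabbaa => cbbaa => cbb
  | aabab => bab => ba
  | cbbbb
  | acacc

aa->; ab->a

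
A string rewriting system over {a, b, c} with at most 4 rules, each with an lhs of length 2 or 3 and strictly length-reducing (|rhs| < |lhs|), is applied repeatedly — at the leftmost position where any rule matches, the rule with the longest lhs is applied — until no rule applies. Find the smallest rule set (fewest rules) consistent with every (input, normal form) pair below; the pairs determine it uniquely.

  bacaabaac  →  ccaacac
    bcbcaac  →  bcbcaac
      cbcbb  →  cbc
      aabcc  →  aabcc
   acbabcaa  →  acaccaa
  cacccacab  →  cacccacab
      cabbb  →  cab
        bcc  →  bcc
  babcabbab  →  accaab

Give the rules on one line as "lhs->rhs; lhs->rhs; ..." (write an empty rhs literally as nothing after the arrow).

ba->c; bab->ac; bb->

  | bacaabaac => ccaabaac => ccaacac
  | bcbcaac
  | cbcbb => cbc
  | aabcc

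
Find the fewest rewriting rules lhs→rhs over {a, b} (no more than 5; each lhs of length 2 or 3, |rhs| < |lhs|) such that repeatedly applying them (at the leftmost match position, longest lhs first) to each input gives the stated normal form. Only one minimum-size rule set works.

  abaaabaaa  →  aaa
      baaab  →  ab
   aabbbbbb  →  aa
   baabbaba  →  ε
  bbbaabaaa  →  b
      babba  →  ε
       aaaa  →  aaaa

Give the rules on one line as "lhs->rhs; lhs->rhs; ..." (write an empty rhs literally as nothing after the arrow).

abb->a; ba->; baa->; bab->

  | abaaabaaa => aabaaa => aaa
  | baaab => ab
  | aabbbbbb => aabbbb => aabb => aa
  | baabbaba => bbaba => ba => ε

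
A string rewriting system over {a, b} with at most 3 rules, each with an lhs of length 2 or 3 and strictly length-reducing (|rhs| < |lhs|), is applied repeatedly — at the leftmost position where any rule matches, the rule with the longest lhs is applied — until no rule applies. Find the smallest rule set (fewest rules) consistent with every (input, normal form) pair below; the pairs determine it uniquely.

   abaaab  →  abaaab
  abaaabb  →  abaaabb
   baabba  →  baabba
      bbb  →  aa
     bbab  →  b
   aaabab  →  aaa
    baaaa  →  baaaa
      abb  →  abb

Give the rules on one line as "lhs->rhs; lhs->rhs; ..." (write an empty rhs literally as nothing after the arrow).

bab->; bbb->aa

  | abaaab
  | abaaabb
  | baabba
  | bbb => aa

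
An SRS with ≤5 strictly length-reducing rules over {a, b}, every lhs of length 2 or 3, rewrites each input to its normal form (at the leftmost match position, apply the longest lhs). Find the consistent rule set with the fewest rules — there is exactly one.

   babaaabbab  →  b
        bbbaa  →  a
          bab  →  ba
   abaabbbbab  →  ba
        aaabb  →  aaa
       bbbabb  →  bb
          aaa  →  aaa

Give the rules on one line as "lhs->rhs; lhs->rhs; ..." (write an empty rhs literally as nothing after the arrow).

  | babaaabbab => bbaabbab => bbbab => baab => b
  | bbbaa => baaa => a
  | bab => ba
  | abaabbbbab => babbbbab => babbbab => babbab => babab => bbb => ba

ab->a; aba->b; baa->; bbb->ba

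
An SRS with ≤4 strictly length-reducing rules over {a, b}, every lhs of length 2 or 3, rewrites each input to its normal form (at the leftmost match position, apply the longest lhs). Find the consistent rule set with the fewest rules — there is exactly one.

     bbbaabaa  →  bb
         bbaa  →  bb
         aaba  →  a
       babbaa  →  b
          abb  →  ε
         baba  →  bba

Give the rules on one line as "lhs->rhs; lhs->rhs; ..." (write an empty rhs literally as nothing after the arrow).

aab->; ab->b; abb->; baa->ab

  | bbbaabaa => bbabbaa => bbaa => bab => bb
  | bbaa => bab => bb
  | aaba => a
  | babbaa => baa => ab => b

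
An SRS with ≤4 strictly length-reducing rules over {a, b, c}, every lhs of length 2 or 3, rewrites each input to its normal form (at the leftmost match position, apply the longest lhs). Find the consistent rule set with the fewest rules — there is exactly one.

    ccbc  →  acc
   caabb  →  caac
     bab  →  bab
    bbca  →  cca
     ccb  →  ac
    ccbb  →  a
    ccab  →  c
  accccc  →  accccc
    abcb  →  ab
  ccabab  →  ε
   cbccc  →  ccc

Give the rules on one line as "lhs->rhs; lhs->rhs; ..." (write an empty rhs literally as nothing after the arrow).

  | ccbc => acc
  | caabb => caac
  | bab
  | bbca => cca

bb->c; cab->; cb->; ccb->ac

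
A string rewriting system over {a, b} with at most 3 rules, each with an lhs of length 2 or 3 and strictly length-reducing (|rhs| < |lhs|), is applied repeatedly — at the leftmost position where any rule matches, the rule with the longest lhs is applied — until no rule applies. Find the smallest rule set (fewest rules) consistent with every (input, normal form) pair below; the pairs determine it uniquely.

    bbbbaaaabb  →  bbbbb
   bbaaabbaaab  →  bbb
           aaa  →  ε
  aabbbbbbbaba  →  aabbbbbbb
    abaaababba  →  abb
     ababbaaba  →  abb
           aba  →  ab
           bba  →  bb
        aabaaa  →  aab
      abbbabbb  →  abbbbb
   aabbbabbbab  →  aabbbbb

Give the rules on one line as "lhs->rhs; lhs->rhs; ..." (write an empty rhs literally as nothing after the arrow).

aaa->; ba->b; bab->b

  | bbbbaaaabb => bbbbaaabb => bbbbaabb => bbbbabb => bbbbb
  | bbaaabbaaab => bbaabbaaab => bbabbaaab => bbbaaab => bbbaab => bbbab => bbb
  | aaa => ε
  | aabbbbbbbaba => aabbbbbbba => aabbbbbbb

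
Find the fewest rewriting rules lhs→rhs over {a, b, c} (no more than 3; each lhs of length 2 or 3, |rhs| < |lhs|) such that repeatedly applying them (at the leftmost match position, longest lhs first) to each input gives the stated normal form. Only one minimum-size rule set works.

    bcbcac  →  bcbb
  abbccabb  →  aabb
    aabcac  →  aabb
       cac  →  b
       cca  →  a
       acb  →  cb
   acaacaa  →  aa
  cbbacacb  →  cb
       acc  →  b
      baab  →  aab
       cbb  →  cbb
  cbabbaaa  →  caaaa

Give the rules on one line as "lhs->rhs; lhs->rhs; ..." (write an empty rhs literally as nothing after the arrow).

  | bcbcac => bcbcc => bcbb
  | abbccabb => abbbabb => abbabb => ababb => aabb
  | aabcac => aabcc => aabb
  | cac => cc => b

ac->c; ba->a; cc->b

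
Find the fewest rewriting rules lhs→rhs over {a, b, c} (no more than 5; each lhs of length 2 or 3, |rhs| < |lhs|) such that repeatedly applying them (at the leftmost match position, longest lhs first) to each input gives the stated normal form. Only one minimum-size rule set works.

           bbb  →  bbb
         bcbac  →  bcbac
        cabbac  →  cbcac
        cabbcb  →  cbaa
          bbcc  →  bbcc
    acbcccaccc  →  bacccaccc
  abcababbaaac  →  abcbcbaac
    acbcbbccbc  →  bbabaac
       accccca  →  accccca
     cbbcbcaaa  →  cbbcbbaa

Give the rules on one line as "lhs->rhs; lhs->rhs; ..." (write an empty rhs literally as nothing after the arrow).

  | bbb
  | bcbac
  | cabbac => cbcac
  | cabbcb => cbccb => cbaa

abb->bc; acb->ba; caa->ba; ccb->aa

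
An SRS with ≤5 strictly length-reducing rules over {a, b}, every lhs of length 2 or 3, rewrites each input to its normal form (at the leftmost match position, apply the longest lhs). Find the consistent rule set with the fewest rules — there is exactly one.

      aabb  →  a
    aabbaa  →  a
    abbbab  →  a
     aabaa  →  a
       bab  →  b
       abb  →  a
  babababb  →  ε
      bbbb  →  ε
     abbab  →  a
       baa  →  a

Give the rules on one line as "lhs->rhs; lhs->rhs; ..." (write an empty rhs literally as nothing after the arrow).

aa->a; ab->a; ba->; bb->

  | aabb => abb => ab => a
  | aabbaa => abbaa => abaa => aaa => aa => a
  | abbbab => abbab => abab => aab => ab => a
  | aabaa => abaa => aaa => aa => a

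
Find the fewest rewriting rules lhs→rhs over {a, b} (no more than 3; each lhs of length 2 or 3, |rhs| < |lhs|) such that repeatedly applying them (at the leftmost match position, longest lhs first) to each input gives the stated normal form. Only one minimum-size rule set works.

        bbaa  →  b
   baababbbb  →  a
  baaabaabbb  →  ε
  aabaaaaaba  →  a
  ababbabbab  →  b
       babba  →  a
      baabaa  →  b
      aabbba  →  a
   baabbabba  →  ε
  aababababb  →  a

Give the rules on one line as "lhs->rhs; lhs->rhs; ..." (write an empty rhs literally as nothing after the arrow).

  | bbaa => aa => b
  | baababbbb => ababbbb => abbbb => abb => a
  | baaabaabbb => aabaabbb => bbaabbb => aabbb => bbbb => bb => ε
  | aabaaaaaba => bbaaaaaba => aaaaaba => baaaba => aaba => bba => a

aa->b; ba->; bb->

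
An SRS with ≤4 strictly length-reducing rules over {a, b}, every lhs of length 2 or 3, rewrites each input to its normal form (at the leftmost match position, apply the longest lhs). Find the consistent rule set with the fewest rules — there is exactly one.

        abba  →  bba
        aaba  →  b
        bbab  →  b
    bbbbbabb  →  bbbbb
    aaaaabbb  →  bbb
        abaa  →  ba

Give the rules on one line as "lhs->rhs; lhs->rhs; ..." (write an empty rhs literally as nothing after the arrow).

ab->b; aba->b; bab->

  | abba => bba
  | aaba => ab => b
  | bbab => b
  | bbbbbabb => bbbbb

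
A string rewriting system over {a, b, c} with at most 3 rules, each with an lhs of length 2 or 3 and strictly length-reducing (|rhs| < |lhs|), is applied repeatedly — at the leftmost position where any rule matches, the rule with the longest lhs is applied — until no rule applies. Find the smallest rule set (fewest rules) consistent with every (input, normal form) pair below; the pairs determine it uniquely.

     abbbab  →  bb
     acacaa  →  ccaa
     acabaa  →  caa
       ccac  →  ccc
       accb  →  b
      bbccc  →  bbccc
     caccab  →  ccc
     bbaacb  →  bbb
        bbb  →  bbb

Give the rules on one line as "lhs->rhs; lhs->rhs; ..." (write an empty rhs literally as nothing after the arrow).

ab->; ac->c; cb->b

  | abbbab => bbab => bb
  | acacaa => cacaa => ccaa
  | acabaa => cabaa => caa
  | ccac => ccc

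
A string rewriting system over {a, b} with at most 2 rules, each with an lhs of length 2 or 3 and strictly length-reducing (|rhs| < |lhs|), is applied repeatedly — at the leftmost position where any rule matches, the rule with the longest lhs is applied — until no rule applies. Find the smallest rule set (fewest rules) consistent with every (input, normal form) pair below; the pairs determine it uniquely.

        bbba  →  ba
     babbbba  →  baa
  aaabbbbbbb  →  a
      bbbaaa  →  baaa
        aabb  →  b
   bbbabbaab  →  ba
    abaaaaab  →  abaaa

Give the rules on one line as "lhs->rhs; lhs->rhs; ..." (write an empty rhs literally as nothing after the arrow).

aab->; bb->

  | bbba => ba
  | babbbba => babba => baa
  | aaabbbbbbb => abbbbbb => abbbb => abb => a
  | bbbaaa => baaa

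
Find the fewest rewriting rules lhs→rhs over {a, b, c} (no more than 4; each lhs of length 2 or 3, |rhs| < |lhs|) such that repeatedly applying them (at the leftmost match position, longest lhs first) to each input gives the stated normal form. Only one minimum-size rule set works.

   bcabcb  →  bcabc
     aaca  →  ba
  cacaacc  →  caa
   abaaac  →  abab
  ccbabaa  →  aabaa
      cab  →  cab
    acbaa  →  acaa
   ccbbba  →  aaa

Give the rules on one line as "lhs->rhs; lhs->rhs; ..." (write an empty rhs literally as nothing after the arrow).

  | bcabcb => bcabc
  | aaca => cca => ba
  | cacaacc => cacccc => cabcc => cabb => caa
  | abaaac => abacc => abab

aac->cc; bb->a; cb->c; cc->b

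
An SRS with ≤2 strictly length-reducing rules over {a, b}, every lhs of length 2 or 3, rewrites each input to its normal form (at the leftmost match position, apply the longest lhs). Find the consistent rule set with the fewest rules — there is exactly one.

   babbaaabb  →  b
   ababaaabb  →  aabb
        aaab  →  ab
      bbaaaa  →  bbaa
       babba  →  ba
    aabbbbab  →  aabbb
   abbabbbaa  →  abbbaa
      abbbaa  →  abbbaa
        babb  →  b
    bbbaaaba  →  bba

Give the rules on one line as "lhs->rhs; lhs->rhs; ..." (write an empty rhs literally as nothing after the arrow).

  | babbaaabb => baaabb => babb => b
  | ababaaabb => aaaabb => aabb
  | aaab => ab
  | bbaaaa => bbaa

aaa->a; bab->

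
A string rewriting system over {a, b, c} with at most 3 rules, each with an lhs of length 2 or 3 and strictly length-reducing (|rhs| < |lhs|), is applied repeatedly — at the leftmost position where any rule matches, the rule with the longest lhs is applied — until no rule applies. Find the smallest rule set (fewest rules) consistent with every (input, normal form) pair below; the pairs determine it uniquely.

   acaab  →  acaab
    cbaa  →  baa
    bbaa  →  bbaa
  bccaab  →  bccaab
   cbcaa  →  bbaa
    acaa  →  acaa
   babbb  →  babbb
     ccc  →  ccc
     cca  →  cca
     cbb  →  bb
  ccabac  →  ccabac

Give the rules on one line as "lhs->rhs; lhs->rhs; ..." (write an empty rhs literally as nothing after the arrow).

  | acaab
  | cbaa => baa
  | bbaa
  | bccaab

cb->b; cbc->bb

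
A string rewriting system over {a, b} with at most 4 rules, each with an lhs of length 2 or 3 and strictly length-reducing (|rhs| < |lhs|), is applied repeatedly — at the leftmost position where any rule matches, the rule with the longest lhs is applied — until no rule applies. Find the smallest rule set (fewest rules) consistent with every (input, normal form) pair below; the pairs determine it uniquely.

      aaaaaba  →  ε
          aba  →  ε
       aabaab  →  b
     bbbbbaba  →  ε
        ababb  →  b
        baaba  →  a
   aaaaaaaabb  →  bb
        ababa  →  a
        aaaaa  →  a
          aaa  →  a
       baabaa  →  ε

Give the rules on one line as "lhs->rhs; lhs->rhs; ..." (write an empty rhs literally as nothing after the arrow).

  | aaaaaba => aaaba => aba => aa => ε
  | aba => aa => ε
  | aabaab => baab => aab => b
  | bbbbbaba => bbbbaa => bbbaa => bbaa => baa => aa => ε

aa->; ba->a; bab->a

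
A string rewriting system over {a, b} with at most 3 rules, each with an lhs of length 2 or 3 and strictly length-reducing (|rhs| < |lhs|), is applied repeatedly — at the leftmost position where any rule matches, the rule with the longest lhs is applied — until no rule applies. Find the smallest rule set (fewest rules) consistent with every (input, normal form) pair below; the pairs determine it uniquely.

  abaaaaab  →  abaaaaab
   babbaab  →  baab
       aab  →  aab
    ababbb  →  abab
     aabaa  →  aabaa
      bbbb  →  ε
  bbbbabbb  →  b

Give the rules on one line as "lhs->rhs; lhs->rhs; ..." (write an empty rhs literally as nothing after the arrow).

  | abaaaaab
  | babbaab => baab
  | aab
  | ababbb => abab

bb->; bba->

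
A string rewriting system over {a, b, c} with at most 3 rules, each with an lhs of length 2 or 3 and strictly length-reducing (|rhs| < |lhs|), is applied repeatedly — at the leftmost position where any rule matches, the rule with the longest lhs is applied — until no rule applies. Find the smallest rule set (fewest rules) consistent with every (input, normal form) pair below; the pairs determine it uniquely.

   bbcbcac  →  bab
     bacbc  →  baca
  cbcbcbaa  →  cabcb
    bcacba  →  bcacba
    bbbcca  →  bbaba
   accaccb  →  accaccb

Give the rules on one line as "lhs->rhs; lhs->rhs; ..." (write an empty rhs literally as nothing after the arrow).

  | bbcbcac => bbcaac => bbcc => bab
  | bacbc => baca
  | cbcbcbaa => cabcbaa => cabcb
  | bcacba

aa->; bcc->ab; cbc->ca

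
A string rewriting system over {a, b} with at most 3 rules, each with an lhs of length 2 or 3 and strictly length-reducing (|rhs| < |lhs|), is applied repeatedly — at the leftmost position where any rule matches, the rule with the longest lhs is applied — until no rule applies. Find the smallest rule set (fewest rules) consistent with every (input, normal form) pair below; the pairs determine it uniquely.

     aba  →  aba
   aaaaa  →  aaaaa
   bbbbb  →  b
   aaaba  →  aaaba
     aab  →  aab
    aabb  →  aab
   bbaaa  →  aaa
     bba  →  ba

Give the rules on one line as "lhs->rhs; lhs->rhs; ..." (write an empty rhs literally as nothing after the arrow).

  | aba
  | aaaaa
  | bbbbb => bbbb => bbb => bb => b
  | aaaba

baa->aa; bb->b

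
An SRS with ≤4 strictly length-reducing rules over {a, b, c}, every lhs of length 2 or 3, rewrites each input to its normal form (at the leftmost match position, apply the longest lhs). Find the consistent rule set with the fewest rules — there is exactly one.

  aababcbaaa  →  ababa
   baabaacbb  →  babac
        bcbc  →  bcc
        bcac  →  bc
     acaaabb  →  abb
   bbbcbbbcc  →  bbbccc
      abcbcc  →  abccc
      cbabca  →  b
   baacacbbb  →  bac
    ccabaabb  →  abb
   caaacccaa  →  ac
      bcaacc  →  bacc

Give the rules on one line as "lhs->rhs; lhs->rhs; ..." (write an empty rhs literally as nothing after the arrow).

  | aababcbaaa => ababcbaaa => ababcaaa => ababaa => ababa
  | baabaacbb => babaacbb => babacbb => babacb => babac
  | bcbc => bcc
  | bcac => bc

aa->a; ca->; cb->c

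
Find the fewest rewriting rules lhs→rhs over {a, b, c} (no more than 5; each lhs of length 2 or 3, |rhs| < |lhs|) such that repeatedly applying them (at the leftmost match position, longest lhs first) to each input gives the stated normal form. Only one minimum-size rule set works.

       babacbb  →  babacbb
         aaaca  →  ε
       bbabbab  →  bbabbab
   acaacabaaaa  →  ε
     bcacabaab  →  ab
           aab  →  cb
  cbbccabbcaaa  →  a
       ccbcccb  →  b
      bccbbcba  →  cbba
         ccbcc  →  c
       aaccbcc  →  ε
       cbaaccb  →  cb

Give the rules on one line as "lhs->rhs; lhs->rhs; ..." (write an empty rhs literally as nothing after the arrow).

aa->c; bc->; ca->; cc->

  | babacbb
  | aaaca => caca => ca => ε
  | bbabbab
  | acaacabaaaa => aacabaaaa => ccabaaaa => abaaaa => abcaa => aaa => ca => ε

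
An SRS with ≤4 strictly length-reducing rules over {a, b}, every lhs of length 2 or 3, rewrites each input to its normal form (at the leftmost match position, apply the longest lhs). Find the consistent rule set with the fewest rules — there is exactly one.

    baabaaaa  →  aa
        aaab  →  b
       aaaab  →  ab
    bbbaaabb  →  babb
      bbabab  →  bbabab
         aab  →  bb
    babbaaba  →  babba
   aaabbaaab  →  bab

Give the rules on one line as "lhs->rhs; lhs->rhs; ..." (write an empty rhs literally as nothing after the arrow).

  | baabaaaa => baaaa => aa
  | aaab => b
  | aaaab => ab
  | bbbaaabb => bbaaabb => babb

aaa->; aab->bb; baa->; bbb->bb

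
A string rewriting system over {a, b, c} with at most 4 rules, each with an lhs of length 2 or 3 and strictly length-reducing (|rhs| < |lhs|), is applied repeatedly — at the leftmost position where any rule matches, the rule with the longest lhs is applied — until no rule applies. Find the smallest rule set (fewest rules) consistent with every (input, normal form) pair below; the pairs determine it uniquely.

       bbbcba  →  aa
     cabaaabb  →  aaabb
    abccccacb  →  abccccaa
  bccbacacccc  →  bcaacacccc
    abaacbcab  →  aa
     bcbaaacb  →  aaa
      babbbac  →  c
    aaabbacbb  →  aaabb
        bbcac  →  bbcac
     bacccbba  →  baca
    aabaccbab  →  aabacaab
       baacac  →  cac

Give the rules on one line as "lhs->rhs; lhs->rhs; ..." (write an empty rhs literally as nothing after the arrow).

  | bbbcba => cba => aa
  | cabaaabb => aaabb
  | abccccacb => abccccaa
  | bccbacacccc => bcaacacccc

baa->; bbb->; cab->; cb->a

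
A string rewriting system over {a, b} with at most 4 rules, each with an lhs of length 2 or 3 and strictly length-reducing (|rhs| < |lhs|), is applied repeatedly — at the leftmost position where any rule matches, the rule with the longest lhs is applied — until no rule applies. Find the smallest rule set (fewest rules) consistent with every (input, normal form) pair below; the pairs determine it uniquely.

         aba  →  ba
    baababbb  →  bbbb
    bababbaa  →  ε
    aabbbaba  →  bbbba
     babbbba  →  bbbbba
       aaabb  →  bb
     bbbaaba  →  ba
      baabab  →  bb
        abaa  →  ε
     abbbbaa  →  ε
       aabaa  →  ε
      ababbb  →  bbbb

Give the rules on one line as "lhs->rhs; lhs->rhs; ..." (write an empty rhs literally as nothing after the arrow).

  | aba => ba
  | baababbb => aababbb => babbb => bbbb
  | bababbaa => bbabbaa => bbbbaa => bbbaa => bbaa => baa => aa => ε
  | aabbbaba => bbbaba => bbbba

aa->; ab->b; baa->aa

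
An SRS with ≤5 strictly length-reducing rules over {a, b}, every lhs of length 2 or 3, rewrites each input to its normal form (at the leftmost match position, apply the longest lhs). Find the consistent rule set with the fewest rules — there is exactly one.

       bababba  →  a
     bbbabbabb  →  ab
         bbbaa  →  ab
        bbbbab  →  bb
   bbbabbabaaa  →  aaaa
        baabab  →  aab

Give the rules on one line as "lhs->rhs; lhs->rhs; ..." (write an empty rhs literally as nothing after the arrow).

  | bababba => babaa => baab => abb => a
  | bbbabbabb => babbabb => baabb => abbb => ab
  | bbbaa => baa => ab
  | bbbbab => bbab => bb

abb->a; baa->ab; bba->b; bbb->b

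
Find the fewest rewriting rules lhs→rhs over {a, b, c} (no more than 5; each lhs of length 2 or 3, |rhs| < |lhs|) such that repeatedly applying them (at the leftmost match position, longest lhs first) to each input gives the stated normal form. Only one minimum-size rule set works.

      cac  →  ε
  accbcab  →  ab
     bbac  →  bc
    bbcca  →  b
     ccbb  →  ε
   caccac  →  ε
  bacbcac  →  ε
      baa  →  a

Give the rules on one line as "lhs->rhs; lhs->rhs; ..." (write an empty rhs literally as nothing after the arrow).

ac->; ba->; ca->a; cb->

  | cac => ac => ε
  | accbcab => cbcab => cab => ab
  | bbac => bc
  | bbcca => bbca => bba => b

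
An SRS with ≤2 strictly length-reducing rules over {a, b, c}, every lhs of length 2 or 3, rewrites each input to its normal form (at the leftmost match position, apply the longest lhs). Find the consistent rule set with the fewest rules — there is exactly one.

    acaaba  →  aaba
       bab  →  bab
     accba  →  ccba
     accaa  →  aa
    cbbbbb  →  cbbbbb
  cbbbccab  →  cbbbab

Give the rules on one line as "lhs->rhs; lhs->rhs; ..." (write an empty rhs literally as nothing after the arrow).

ac->c; ca->a

  | acaaba => caaba => aaba
  | bab
  | accba => ccba
  | accaa => ccaa => caa => aa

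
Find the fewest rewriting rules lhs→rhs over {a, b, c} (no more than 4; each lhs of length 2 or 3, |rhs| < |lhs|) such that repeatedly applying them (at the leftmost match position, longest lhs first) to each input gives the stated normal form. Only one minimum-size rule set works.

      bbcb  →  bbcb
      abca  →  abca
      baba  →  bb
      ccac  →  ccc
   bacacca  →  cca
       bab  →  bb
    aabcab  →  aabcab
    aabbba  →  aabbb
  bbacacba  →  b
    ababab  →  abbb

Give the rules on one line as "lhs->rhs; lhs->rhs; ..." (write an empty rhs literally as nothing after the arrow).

ac->c; ba->b; bac->

  | bbcb
  | abca
  | baba => bba => bb
  | ccac => ccc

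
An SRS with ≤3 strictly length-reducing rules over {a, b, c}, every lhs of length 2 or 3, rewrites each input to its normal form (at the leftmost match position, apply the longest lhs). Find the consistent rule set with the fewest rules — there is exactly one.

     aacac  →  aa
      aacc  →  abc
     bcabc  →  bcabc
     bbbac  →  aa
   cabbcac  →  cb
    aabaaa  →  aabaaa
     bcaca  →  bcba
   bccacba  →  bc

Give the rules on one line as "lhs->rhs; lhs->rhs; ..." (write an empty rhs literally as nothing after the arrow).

  | aacac => abac => abb => aa
  | aacc => abc
  | bcabc
  | bbbac => abac => abb => aa

ac->b; bb->a; caa->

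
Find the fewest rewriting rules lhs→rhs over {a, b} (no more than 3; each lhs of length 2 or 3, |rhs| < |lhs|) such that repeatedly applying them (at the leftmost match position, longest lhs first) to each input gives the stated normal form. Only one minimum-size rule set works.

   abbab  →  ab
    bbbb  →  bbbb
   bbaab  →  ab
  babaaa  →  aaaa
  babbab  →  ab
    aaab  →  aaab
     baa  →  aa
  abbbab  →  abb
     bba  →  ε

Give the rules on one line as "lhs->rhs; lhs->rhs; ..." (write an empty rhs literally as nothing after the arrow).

  | abbab => ab
  | bbbb
  | bbaab => ab
  | babaaa => abaaa => aaaa

ba->a; bba->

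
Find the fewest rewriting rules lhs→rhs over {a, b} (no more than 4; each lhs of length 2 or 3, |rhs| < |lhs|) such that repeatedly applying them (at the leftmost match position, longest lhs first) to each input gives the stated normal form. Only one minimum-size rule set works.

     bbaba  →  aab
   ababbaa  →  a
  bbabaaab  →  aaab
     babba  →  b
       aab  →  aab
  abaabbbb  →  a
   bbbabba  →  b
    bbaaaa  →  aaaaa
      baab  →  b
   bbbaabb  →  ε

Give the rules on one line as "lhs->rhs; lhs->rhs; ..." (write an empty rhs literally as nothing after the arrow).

ba->b; baa->; bb->; bba->aa

  | bbaba => aaba => aab
  | ababbaa => abbbaa => abaa => a
  | bbabaaab => aabaaab => aaab
  | babba => bbba => ba => b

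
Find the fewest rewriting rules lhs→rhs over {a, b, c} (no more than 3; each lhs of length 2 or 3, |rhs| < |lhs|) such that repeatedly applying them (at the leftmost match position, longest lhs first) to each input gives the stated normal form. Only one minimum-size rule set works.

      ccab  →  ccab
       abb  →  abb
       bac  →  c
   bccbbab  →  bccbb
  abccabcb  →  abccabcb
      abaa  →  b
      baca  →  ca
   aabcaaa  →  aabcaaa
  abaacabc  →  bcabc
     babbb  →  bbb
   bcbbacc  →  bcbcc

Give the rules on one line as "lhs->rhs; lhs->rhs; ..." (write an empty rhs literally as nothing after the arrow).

aba->bb; ba->

  | ccab
  | abb
  | bac => c
  | bccbbab => bccbb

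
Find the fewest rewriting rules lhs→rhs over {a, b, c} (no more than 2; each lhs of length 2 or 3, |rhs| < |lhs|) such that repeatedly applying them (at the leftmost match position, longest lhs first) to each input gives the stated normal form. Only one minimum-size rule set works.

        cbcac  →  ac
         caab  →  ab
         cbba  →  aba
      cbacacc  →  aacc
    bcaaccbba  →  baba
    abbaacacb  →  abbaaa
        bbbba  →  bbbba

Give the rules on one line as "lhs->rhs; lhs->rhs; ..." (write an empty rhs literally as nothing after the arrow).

  | cbcac => acac => ac
  | caab => ab
  | cbba => aba
  | cbacacc => aacacc => aacc

ca->; cb->a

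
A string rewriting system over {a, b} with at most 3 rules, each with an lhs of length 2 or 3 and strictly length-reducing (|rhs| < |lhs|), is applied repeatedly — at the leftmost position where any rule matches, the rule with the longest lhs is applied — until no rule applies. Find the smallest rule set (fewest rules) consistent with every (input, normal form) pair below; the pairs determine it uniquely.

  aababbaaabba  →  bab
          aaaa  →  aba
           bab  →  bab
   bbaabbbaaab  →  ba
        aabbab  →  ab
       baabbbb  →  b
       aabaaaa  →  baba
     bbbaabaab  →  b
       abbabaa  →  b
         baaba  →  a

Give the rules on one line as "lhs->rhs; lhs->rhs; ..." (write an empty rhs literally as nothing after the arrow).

aa->; aaa->ab; bb->

  | aababbaaabba => babbaaabba => baaaabba => bababba => babaa => bab
  | aaaa => aba
  | bab
  | bbaabbbaaab => aabbbaaab => bbbaaab => baaab => babb => ba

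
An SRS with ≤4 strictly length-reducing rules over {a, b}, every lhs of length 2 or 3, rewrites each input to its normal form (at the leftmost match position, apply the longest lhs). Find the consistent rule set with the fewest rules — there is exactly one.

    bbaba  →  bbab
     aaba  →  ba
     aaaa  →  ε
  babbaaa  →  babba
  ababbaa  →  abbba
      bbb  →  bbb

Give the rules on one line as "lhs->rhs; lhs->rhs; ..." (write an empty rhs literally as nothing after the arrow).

aa->; aba->ab; baa->ba

  | bbaba => bbab
  | aaba => ba
  | aaaa => aa => ε
  | babbaaa => babbaa => babba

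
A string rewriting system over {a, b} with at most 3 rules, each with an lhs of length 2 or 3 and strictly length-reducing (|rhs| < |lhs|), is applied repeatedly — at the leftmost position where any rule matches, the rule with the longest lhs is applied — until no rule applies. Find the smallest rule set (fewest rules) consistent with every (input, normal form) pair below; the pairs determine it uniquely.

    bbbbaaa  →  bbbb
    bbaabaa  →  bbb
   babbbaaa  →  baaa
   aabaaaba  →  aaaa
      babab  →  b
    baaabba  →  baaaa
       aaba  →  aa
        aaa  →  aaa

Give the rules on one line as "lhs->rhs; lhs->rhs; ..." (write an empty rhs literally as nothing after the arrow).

  | bbbbaaa => bbbbaa => bbbba => bbbb
  | bbaabaa => bbabaa => bbbaa => bbba => bbb
  | babbbaaa => babaaa => baaa
  | aabaaaba => aaaaba => aaaa

ab->; abb->a; bba->bb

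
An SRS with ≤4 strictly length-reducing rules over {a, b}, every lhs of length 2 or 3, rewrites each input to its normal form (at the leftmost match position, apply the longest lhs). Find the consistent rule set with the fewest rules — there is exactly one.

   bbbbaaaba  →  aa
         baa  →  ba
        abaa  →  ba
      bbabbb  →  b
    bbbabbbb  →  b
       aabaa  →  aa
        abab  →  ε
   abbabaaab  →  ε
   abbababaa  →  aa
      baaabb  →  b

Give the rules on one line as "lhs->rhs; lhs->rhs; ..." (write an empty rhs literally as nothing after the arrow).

  | bbbbaaaba => bbaaaba => aaaba => aa
  | baa => ba
  | abaa => baa => ba
  | bbabbb => abbb => bbb => b

aab->; ab->b; baa->ba; bb->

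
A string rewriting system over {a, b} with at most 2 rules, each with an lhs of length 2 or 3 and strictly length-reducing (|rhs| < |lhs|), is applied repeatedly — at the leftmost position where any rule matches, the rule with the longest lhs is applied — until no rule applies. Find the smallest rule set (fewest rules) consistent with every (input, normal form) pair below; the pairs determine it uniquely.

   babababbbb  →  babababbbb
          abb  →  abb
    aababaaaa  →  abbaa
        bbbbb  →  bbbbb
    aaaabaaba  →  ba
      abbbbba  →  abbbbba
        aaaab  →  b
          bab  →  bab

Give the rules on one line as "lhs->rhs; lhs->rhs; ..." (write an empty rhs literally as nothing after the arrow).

aaa->ba; aab->

  | babababbbb
  | abb
  | aababaaaa => abaaaa => abbaa
  | bbbbb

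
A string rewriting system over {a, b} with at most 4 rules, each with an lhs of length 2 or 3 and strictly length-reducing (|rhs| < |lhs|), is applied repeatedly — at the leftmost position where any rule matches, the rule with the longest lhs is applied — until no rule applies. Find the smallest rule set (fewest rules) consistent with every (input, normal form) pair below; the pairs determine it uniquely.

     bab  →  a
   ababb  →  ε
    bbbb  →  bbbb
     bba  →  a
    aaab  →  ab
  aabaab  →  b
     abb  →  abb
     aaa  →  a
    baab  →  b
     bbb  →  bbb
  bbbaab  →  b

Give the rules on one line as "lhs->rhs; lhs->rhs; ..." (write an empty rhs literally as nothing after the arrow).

aa->; ba->a; bab->ba

  | bab => ba => a
  | ababb => abab => aba => aa => ε
  | bbbb
  | bba => ba => a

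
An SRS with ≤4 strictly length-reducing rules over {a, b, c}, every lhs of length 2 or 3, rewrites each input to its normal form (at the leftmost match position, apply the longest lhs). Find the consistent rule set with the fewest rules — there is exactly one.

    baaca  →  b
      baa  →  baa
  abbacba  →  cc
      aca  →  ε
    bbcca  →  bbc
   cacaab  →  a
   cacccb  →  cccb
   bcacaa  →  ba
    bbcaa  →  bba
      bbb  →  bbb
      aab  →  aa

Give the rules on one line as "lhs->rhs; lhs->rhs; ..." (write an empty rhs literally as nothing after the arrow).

ab->a; ac->c; ca->; cba->cc

  | baaca => baca => bca => b
  | baa
  | abbacba => abacba => aacba => acba => cba => cc
  | aca => ca => ε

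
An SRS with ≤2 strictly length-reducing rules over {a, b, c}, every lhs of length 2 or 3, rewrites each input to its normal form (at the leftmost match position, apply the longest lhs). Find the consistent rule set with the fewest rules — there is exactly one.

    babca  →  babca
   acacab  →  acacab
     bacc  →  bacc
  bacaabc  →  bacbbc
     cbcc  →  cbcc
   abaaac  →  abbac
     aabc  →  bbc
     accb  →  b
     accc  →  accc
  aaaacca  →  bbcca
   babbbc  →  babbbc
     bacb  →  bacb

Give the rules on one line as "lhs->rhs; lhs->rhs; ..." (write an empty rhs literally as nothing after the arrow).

aa->b; ccb->a

  | babca
  | acacab
  | bacc
  | bacaabc => bacbbc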